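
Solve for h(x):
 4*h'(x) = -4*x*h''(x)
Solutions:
 h(x) = C1 + C2*log(x)


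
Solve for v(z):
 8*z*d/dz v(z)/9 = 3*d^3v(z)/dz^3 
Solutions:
 v(z) = C1 + Integral(C2*airyai(2*z/3) + C3*airybi(2*z/3), z)


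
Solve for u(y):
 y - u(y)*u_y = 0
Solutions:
 u(y) = -sqrt(C1 + y^2)
 u(y) = sqrt(C1 + y^2)


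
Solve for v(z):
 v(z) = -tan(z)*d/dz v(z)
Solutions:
 v(z) = C1/sin(z)


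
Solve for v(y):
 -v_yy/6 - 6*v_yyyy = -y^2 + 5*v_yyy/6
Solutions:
 v(y) = C1 + C2*y + y^4/2 - 10*y^3 - 66*y^2 + (C3*sin(sqrt(119)*y/72) + C4*cos(sqrt(119)*y/72))*exp(-5*y/72)


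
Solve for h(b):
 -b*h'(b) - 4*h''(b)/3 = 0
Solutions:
 h(b) = C1 + C2*erf(sqrt(6)*b/4)


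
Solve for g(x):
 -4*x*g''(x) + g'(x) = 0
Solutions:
 g(x) = C1 + C2*x^(5/4)


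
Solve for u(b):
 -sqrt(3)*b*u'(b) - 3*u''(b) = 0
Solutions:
 u(b) = C1 + C2*erf(sqrt(2)*3^(3/4)*b/6)


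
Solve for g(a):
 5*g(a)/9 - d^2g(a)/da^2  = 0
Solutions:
 g(a) = C1*exp(-sqrt(5)*a/3) + C2*exp(sqrt(5)*a/3)


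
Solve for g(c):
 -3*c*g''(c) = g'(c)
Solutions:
 g(c) = C1 + C2*c^(2/3)


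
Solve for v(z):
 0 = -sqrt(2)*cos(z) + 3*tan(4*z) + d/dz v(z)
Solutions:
 v(z) = C1 + 3*log(cos(4*z))/4 + sqrt(2)*sin(z)


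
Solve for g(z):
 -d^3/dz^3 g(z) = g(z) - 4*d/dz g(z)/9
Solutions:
 g(z) = C1*exp(z*(8*18^(1/3)/(sqrt(58281) + 243)^(1/3) + 12^(1/3)*(sqrt(58281) + 243)^(1/3))/36)*sin(2^(1/3)*3^(1/6)*z*(-2^(1/3)*3^(2/3)*(sqrt(58281) + 243)^(1/3) + 24/(sqrt(58281) + 243)^(1/3))/36) + C2*exp(z*(8*18^(1/3)/(sqrt(58281) + 243)^(1/3) + 12^(1/3)*(sqrt(58281) + 243)^(1/3))/36)*cos(2^(1/3)*3^(1/6)*z*(-2^(1/3)*3^(2/3)*(sqrt(58281) + 243)^(1/3) + 24/(sqrt(58281) + 243)^(1/3))/36) + C3*exp(-z*(8*18^(1/3)/(sqrt(58281) + 243)^(1/3) + 12^(1/3)*(sqrt(58281) + 243)^(1/3))/18)


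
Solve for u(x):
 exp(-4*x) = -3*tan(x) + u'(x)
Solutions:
 u(x) = C1 + 3*log(tan(x)^2 + 1)/2 - exp(-4*x)/4


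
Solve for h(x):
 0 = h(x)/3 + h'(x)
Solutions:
 h(x) = C1*exp(-x/3)


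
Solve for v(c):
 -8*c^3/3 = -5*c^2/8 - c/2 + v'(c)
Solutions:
 v(c) = C1 - 2*c^4/3 + 5*c^3/24 + c^2/4


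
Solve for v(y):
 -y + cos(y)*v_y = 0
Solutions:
 v(y) = C1 + Integral(y/cos(y), y)


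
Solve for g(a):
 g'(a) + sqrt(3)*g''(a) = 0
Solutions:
 g(a) = C1 + C2*exp(-sqrt(3)*a/3)


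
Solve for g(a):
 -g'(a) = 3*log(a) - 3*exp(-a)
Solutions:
 g(a) = C1 - 3*a*log(a) + 3*a - 3*exp(-a)


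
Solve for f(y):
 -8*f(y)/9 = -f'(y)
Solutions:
 f(y) = C1*exp(8*y/9)


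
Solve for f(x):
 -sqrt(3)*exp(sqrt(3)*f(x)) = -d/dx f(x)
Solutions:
 f(x) = sqrt(3)*(2*log(-1/(C1 + sqrt(3)*x)) - log(3))/6


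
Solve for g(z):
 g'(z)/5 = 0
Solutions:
 g(z) = C1


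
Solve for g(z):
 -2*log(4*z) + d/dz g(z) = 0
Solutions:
 g(z) = C1 + 2*z*log(z) - 2*z + z*log(16)


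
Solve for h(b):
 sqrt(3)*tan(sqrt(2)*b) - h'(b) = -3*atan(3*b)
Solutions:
 h(b) = C1 + 3*b*atan(3*b) - log(9*b^2 + 1)/2 - sqrt(6)*log(cos(sqrt(2)*b))/2


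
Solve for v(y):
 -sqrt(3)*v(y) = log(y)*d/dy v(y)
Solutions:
 v(y) = C1*exp(-sqrt(3)*li(y))


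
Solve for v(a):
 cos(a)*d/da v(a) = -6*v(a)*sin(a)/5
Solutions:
 v(a) = C1*cos(a)^(6/5)


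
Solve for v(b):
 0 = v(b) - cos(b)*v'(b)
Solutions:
 v(b) = C1*sqrt(sin(b) + 1)/sqrt(sin(b) - 1)


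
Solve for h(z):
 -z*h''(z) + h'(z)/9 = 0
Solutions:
 h(z) = C1 + C2*z^(10/9)


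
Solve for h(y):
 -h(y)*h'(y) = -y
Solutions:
 h(y) = -sqrt(C1 + y^2)
 h(y) = sqrt(C1 + y^2)


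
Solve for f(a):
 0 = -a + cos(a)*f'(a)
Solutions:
 f(a) = C1 + Integral(a/cos(a), a)


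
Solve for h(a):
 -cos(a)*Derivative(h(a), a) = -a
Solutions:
 h(a) = C1 + Integral(a/cos(a), a)


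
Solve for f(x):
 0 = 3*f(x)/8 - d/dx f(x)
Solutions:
 f(x) = C1*exp(3*x/8)


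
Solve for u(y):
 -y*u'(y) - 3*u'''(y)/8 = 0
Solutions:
 u(y) = C1 + Integral(C2*airyai(-2*3^(2/3)*y/3) + C3*airybi(-2*3^(2/3)*y/3), y)


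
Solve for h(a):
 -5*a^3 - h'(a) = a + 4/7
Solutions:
 h(a) = C1 - 5*a^4/4 - a^2/2 - 4*a/7


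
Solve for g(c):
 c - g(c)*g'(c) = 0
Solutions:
 g(c) = -sqrt(C1 + c^2)
 g(c) = sqrt(C1 + c^2)


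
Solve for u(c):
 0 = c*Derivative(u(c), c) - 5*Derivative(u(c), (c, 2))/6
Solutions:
 u(c) = C1 + C2*erfi(sqrt(15)*c/5)


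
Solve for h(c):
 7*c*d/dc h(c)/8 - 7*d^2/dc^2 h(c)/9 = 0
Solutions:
 h(c) = C1 + C2*erfi(3*c/4)


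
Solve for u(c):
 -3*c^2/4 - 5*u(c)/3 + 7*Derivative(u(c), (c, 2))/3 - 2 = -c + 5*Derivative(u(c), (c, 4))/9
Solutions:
 u(c) = C1*exp(-sqrt(10)*c*sqrt(21 - sqrt(141))/10) + C2*exp(sqrt(10)*c*sqrt(21 - sqrt(141))/10) + C3*exp(-sqrt(10)*c*sqrt(sqrt(141) + 21)/10) + C4*exp(sqrt(10)*c*sqrt(sqrt(141) + 21)/10) - 9*c^2/20 + 3*c/5 - 123/50


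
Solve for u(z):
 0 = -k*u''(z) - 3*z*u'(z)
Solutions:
 u(z) = C1 + C2*sqrt(k)*erf(sqrt(6)*z*sqrt(1/k)/2)


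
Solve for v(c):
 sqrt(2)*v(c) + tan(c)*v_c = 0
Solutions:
 v(c) = C1/sin(c)^(sqrt(2))


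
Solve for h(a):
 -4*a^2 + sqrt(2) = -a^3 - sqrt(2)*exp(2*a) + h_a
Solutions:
 h(a) = C1 + a^4/4 - 4*a^3/3 + sqrt(2)*a + sqrt(2)*exp(2*a)/2


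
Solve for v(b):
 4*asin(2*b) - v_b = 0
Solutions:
 v(b) = C1 + 4*b*asin(2*b) + 2*sqrt(1 - 4*b^2)


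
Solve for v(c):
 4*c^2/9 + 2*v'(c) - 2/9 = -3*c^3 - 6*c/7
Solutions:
 v(c) = C1 - 3*c^4/8 - 2*c^3/27 - 3*c^2/14 + c/9


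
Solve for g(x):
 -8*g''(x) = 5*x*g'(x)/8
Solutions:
 g(x) = C1 + C2*erf(sqrt(10)*x/16)


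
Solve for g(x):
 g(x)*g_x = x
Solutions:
 g(x) = -sqrt(C1 + x^2)
 g(x) = sqrt(C1 + x^2)


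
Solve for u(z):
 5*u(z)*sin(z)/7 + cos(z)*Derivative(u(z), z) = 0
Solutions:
 u(z) = C1*cos(z)^(5/7)


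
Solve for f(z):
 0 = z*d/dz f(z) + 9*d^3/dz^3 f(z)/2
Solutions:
 f(z) = C1 + Integral(C2*airyai(-6^(1/3)*z/3) + C3*airybi(-6^(1/3)*z/3), z)


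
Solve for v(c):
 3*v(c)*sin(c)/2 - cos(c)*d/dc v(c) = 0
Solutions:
 v(c) = C1/cos(c)^(3/2)


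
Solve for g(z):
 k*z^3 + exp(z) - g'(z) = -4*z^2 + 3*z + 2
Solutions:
 g(z) = C1 + k*z^4/4 + 4*z^3/3 - 3*z^2/2 - 2*z + exp(z)


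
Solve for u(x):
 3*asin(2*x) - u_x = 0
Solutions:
 u(x) = C1 + 3*x*asin(2*x) + 3*sqrt(1 - 4*x^2)/2


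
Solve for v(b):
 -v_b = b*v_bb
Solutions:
 v(b) = C1 + C2*log(b)


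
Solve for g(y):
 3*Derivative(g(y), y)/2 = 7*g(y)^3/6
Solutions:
 g(y) = -3*sqrt(2)*sqrt(-1/(C1 + 7*y))/2
 g(y) = 3*sqrt(2)*sqrt(-1/(C1 + 7*y))/2


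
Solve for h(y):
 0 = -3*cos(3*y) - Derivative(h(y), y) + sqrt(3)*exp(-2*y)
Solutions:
 h(y) = C1 - sin(3*y) - sqrt(3)*exp(-2*y)/2


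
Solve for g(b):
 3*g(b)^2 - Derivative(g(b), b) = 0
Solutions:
 g(b) = -1/(C1 + 3*b)


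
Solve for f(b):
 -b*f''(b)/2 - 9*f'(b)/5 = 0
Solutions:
 f(b) = C1 + C2/b^(13/5)


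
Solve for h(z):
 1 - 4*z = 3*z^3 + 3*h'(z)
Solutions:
 h(z) = C1 - z^4/4 - 2*z^2/3 + z/3


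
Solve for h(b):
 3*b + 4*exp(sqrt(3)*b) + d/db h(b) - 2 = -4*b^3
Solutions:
 h(b) = C1 - b^4 - 3*b^2/2 + 2*b - 4*sqrt(3)*exp(sqrt(3)*b)/3


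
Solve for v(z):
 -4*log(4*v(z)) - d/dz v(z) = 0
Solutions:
 Integral(1/(log(_y) + 2*log(2)), (_y, v(z)))/4 = C1 - z


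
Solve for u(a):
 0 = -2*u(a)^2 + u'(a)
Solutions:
 u(a) = -1/(C1 + 2*a)


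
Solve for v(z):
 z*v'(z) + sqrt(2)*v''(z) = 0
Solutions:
 v(z) = C1 + C2*erf(2^(1/4)*z/2)


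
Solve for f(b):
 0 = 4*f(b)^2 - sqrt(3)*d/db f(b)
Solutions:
 f(b) = -3/(C1 + 4*sqrt(3)*b)


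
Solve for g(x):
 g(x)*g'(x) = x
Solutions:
 g(x) = -sqrt(C1 + x^2)
 g(x) = sqrt(C1 + x^2)


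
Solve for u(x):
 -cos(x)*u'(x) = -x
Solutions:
 u(x) = C1 + Integral(x/cos(x), x)


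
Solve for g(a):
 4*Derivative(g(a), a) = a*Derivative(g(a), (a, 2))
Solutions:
 g(a) = C1 + C2*a^5


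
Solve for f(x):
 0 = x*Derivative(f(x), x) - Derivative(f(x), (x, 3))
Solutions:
 f(x) = C1 + Integral(C2*airyai(x) + C3*airybi(x), x)


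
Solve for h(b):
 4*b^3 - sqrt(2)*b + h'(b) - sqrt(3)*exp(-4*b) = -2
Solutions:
 h(b) = C1 - b^4 + sqrt(2)*b^2/2 - 2*b - sqrt(3)*exp(-4*b)/4


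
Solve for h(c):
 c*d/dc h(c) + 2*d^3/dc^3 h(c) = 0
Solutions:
 h(c) = C1 + Integral(C2*airyai(-2^(2/3)*c/2) + C3*airybi(-2^(2/3)*c/2), c)


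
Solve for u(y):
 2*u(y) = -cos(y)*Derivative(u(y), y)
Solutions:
 u(y) = C1*(sin(y) - 1)/(sin(y) + 1)


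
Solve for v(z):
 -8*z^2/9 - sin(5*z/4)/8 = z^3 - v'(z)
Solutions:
 v(z) = C1 + z^4/4 + 8*z^3/27 - cos(5*z/4)/10


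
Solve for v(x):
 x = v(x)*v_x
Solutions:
 v(x) = -sqrt(C1 + x^2)
 v(x) = sqrt(C1 + x^2)


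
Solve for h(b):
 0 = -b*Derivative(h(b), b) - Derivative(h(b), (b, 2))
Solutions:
 h(b) = C1 + C2*erf(sqrt(2)*b/2)


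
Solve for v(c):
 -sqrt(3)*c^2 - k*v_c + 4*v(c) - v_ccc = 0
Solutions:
 v(c) = C1*exp(c*(-k/(3*(sqrt(k^3/27 + 4) + 2)^(1/3)) + (sqrt(k^3/27 + 4) + 2)^(1/3))) + C2*exp(c*(-4*k/((-1 + sqrt(3)*I)*(sqrt(k^3/27 + 4) + 2)^(1/3)) - 3*(sqrt(k^3/27 + 4) + 2)^(1/3) + 3*sqrt(3)*I*(sqrt(k^3/27 + 4) + 2)^(1/3))/6) + C3*exp(c*(4*k/((1 + sqrt(3)*I)*(sqrt(k^3/27 + 4) + 2)^(1/3)) - 3*(sqrt(k^3/27 + 4) + 2)^(1/3) - 3*sqrt(3)*I*(sqrt(k^3/27 + 4) + 2)^(1/3))/6) + sqrt(3)*c^2/4 + sqrt(3)*c*k/8 + sqrt(3)*k^2/32


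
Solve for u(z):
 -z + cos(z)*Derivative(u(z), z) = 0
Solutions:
 u(z) = C1 + Integral(z/cos(z), z)


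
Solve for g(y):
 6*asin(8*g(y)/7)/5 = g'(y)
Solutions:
 Integral(1/asin(8*_y/7), (_y, g(y))) = C1 + 6*y/5


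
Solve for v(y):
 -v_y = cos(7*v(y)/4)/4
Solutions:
 y/4 - 2*log(sin(7*v(y)/4) - 1)/7 + 2*log(sin(7*v(y)/4) + 1)/7 = C1


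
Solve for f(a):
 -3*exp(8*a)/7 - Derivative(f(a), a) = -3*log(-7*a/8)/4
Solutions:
 f(a) = C1 + 3*a*log(-a)/4 + 3*a*(-3*log(2) - 1 + log(7))/4 - 3*exp(8*a)/56


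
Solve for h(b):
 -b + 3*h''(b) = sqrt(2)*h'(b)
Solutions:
 h(b) = C1 + C2*exp(sqrt(2)*b/3) - sqrt(2)*b^2/4 - 3*b/2


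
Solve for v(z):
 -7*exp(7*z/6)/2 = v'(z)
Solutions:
 v(z) = C1 - 3*exp(7*z/6)


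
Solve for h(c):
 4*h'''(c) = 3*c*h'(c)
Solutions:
 h(c) = C1 + Integral(C2*airyai(6^(1/3)*c/2) + C3*airybi(6^(1/3)*c/2), c)


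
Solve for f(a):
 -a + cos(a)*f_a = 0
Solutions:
 f(a) = C1 + Integral(a/cos(a), a)


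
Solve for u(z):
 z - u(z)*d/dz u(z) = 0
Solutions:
 u(z) = -sqrt(C1 + z^2)
 u(z) = sqrt(C1 + z^2)


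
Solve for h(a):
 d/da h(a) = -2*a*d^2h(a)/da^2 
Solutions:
 h(a) = C1 + C2*sqrt(a)


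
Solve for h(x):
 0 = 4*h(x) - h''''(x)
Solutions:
 h(x) = C1*exp(-sqrt(2)*x) + C2*exp(sqrt(2)*x) + C3*sin(sqrt(2)*x) + C4*cos(sqrt(2)*x)


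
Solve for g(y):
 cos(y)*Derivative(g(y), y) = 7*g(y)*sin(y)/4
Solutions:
 g(y) = C1/cos(y)^(7/4)


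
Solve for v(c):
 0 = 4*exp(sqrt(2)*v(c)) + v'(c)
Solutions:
 v(c) = sqrt(2)*(2*log(1/(C1 + 4*c)) - log(2))/4


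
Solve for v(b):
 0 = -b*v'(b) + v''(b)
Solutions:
 v(b) = C1 + C2*erfi(sqrt(2)*b/2)


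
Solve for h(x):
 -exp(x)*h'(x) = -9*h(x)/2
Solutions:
 h(x) = C1*exp(-9*exp(-x)/2)


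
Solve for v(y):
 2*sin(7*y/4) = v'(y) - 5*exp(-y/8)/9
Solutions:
 v(y) = C1 - 8*cos(7*y/4)/7 - 40*exp(-y/8)/9


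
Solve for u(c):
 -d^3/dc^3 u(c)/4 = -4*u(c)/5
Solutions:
 u(c) = C3*exp(2*2^(1/3)*5^(2/3)*c/5) + (C1*sin(2^(1/3)*sqrt(3)*5^(2/3)*c/5) + C2*cos(2^(1/3)*sqrt(3)*5^(2/3)*c/5))*exp(-2^(1/3)*5^(2/3)*c/5)


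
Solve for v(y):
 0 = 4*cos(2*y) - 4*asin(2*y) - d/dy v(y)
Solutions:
 v(y) = C1 - 4*y*asin(2*y) - 2*sqrt(1 - 4*y^2) + 2*sin(2*y)


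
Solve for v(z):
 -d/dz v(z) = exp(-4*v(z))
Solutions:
 v(z) = log(-I*(C1 - 4*z)^(1/4))
 v(z) = log(I*(C1 - 4*z)^(1/4))
 v(z) = log(-(C1 - 4*z)^(1/4))
 v(z) = log(C1 - 4*z)/4


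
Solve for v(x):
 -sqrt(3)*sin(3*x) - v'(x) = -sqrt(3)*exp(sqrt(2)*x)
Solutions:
 v(x) = C1 + sqrt(6)*exp(sqrt(2)*x)/2 + sqrt(3)*cos(3*x)/3


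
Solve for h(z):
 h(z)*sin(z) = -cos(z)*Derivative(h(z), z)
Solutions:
 h(z) = C1*cos(z)


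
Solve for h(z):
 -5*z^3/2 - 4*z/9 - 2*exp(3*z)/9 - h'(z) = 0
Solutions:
 h(z) = C1 - 5*z^4/8 - 2*z^2/9 - 2*exp(3*z)/27


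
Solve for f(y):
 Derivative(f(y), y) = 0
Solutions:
 f(y) = C1


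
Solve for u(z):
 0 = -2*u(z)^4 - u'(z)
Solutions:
 u(z) = (-3^(2/3) - 3*3^(1/6)*I)*(1/(C1 + 2*z))^(1/3)/6
 u(z) = (-3^(2/3) + 3*3^(1/6)*I)*(1/(C1 + 2*z))^(1/3)/6
 u(z) = (1/(C1 + 6*z))^(1/3)


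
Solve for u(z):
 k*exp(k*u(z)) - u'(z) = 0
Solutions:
 u(z) = Piecewise((log(-1/(C1*k + k^2*z))/k, Ne(k, 0)), (nan, True))
 u(z) = Piecewise((C1 + k*z, Eq(k, 0)), (nan, True))


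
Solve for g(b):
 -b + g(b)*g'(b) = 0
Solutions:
 g(b) = -sqrt(C1 + b^2)
 g(b) = sqrt(C1 + b^2)


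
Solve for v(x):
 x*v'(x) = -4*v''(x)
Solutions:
 v(x) = C1 + C2*erf(sqrt(2)*x/4)


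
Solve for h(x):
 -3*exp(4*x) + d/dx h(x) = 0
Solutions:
 h(x) = C1 + 3*exp(4*x)/4


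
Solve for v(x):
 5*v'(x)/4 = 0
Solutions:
 v(x) = C1


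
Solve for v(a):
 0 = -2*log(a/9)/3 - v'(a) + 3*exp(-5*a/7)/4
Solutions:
 v(a) = C1 - 2*a*log(a)/3 + 2*a*(1 + 2*log(3))/3 - 21*exp(-5*a/7)/20


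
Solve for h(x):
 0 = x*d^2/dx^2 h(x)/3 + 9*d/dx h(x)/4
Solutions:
 h(x) = C1 + C2/x^(23/4)


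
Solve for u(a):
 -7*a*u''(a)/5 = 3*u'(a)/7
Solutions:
 u(a) = C1 + C2*a^(34/49)


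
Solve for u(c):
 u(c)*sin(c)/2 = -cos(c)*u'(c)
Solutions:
 u(c) = C1*sqrt(cos(c))


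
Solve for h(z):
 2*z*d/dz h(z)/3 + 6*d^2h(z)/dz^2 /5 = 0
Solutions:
 h(z) = C1 + C2*erf(sqrt(10)*z/6)


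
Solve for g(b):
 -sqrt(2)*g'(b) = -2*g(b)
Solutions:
 g(b) = C1*exp(sqrt(2)*b)


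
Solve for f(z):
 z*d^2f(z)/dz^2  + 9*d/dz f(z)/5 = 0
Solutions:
 f(z) = C1 + C2/z^(4/5)


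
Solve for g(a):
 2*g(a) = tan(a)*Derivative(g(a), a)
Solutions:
 g(a) = C1*sin(a)^2


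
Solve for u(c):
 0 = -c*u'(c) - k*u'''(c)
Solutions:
 u(c) = C1 + Integral(C2*airyai(c*(-1/k)^(1/3)) + C3*airybi(c*(-1/k)^(1/3)), c)


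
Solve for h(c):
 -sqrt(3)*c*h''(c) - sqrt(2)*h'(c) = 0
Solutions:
 h(c) = C1 + C2*c^(1 - sqrt(6)/3)


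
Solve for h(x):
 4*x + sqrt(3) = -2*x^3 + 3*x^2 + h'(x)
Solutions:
 h(x) = C1 + x^4/2 - x^3 + 2*x^2 + sqrt(3)*x


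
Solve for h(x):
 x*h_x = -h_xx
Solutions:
 h(x) = C1 + C2*erf(sqrt(2)*x/2)


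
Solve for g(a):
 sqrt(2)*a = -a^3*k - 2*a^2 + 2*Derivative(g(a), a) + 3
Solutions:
 g(a) = C1 + a^4*k/8 + a^3/3 + sqrt(2)*a^2/4 - 3*a/2


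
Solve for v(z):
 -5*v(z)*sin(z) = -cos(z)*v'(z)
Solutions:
 v(z) = C1/cos(z)^5


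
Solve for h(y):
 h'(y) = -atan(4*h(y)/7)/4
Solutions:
 Integral(1/atan(4*_y/7), (_y, h(y))) = C1 - y/4


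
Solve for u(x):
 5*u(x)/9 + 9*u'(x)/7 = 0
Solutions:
 u(x) = C1*exp(-35*x/81)


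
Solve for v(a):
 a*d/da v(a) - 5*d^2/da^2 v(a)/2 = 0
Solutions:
 v(a) = C1 + C2*erfi(sqrt(5)*a/5)


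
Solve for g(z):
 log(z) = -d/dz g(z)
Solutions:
 g(z) = C1 - z*log(z) + z


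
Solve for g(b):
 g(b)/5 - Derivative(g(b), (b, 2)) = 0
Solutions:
 g(b) = C1*exp(-sqrt(5)*b/5) + C2*exp(sqrt(5)*b/5)


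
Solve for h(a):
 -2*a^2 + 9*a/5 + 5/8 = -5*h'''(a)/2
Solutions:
 h(a) = C1 + C2*a + C3*a^2 + a^5/75 - 3*a^4/100 - a^3/24


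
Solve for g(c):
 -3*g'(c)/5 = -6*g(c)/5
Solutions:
 g(c) = C1*exp(2*c)


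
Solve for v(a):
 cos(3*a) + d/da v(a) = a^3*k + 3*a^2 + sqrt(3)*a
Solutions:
 v(a) = C1 + a^4*k/4 + a^3 + sqrt(3)*a^2/2 - sin(3*a)/3


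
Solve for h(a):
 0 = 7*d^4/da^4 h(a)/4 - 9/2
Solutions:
 h(a) = C1 + C2*a + C3*a^2 + C4*a^3 + 3*a^4/28


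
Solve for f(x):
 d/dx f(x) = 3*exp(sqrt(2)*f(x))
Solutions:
 f(x) = sqrt(2)*(2*log(-1/(C1 + 3*x)) - log(2))/4


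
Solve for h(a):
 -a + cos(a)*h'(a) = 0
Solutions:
 h(a) = C1 + Integral(a/cos(a), a)


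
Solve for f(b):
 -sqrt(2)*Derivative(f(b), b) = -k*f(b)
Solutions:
 f(b) = C1*exp(sqrt(2)*b*k/2)


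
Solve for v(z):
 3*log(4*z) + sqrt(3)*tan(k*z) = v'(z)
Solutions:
 v(z) = C1 + 3*z*log(z) - 3*z + 6*z*log(2) + sqrt(3)*Piecewise((-log(cos(k*z))/k, Ne(k, 0)), (0, True))


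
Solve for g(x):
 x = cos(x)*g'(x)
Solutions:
 g(x) = C1 + Integral(x/cos(x), x)


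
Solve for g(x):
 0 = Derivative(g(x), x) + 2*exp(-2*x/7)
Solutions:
 g(x) = C1 + 7*exp(-2*x/7)


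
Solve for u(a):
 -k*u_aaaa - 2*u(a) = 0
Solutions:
 u(a) = C1*exp(-2^(1/4)*a*(-1/k)^(1/4)) + C2*exp(2^(1/4)*a*(-1/k)^(1/4)) + C3*exp(-2^(1/4)*I*a*(-1/k)^(1/4)) + C4*exp(2^(1/4)*I*a*(-1/k)^(1/4))


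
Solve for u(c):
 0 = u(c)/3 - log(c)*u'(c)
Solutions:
 u(c) = C1*exp(li(c)/3)


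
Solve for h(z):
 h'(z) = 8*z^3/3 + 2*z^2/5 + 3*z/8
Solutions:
 h(z) = C1 + 2*z^4/3 + 2*z^3/15 + 3*z^2/16


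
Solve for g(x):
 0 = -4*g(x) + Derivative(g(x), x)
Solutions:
 g(x) = C1*exp(4*x)


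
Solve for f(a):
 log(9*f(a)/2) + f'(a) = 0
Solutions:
 -Integral(1/(-log(_y) - 2*log(3) + log(2)), (_y, f(a))) = C1 - a


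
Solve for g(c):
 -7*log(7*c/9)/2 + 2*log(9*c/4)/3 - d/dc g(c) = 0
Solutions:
 g(c) = C1 - 17*c*log(c)/6 - 7*c*log(7)/2 - 4*c*log(2)/3 + 17*c/6 + 25*c*log(3)/3


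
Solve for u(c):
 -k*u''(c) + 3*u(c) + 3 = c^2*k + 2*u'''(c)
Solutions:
 u(c) = C1*exp(-c*(k^2/(k^3 + sqrt(-k^6 + (k^3 - 162)^2) - 162)^(1/3) + k + (k^3 + sqrt(-k^6 + (k^3 - 162)^2) - 162)^(1/3))/6) + C2*exp(c*(-4*k^2/((-1 + sqrt(3)*I)*(k^3 + sqrt(-k^6 + (k^3 - 162)^2) - 162)^(1/3)) - 2*k + (k^3 + sqrt(-k^6 + (k^3 - 162)^2) - 162)^(1/3) - sqrt(3)*I*(k^3 + sqrt(-k^6 + (k^3 - 162)^2) - 162)^(1/3))/12) + C3*exp(c*(4*k^2/((1 + sqrt(3)*I)*(k^3 + sqrt(-k^6 + (k^3 - 162)^2) - 162)^(1/3)) - 2*k + (k^3 + sqrt(-k^6 + (k^3 - 162)^2) - 162)^(1/3) + sqrt(3)*I*(k^3 + sqrt(-k^6 + (k^3 - 162)^2) - 162)^(1/3))/12) + c^2*k/3 + 2*k^2/9 - 1


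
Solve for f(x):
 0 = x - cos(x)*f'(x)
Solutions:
 f(x) = C1 + Integral(x/cos(x), x)


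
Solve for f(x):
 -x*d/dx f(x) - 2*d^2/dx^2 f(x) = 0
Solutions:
 f(x) = C1 + C2*erf(x/2)


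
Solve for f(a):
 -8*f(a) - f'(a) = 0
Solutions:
 f(a) = C1*exp(-8*a)


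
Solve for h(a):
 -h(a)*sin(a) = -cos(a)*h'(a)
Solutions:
 h(a) = C1/cos(a)


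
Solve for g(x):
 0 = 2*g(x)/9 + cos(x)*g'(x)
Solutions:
 g(x) = C1*(sin(x) - 1)^(1/9)/(sin(x) + 1)^(1/9)


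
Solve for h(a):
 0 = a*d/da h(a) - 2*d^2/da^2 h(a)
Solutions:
 h(a) = C1 + C2*erfi(a/2)


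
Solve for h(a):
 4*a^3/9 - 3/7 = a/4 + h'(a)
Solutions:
 h(a) = C1 + a^4/9 - a^2/8 - 3*a/7


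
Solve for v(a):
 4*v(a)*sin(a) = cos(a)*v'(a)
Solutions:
 v(a) = C1/cos(a)^4


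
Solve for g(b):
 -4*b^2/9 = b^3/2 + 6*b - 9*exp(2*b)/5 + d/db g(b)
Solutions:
 g(b) = C1 - b^4/8 - 4*b^3/27 - 3*b^2 + 9*exp(2*b)/10


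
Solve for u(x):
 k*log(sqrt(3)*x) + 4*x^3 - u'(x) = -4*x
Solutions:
 u(x) = C1 + k*x*log(x) - k*x + k*x*log(3)/2 + x^4 + 2*x^2


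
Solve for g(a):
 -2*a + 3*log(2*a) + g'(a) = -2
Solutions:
 g(a) = C1 + a^2 - 3*a*log(a) - a*log(8) + a


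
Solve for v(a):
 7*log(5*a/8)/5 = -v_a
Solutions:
 v(a) = C1 - 7*a*log(a)/5 - 7*a*log(5)/5 + 7*a/5 + 21*a*log(2)/5


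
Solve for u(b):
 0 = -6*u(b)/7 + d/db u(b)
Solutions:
 u(b) = C1*exp(6*b/7)


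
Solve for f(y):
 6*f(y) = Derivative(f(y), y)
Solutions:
 f(y) = C1*exp(6*y)


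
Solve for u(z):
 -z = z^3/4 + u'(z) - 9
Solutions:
 u(z) = C1 - z^4/16 - z^2/2 + 9*z


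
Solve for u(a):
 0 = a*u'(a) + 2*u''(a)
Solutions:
 u(a) = C1 + C2*erf(a/2)


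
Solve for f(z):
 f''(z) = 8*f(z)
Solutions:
 f(z) = C1*exp(-2*sqrt(2)*z) + C2*exp(2*sqrt(2)*z)


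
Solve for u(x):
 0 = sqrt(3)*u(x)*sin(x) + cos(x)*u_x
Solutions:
 u(x) = C1*cos(x)^(sqrt(3))


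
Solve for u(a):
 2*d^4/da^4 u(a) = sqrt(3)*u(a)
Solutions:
 u(a) = C1*exp(-2^(3/4)*3^(1/8)*a/2) + C2*exp(2^(3/4)*3^(1/8)*a/2) + C3*sin(2^(3/4)*3^(1/8)*a/2) + C4*cos(2^(3/4)*3^(1/8)*a/2)


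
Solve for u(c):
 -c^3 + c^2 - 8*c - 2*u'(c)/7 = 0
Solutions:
 u(c) = C1 - 7*c^4/8 + 7*c^3/6 - 14*c^2


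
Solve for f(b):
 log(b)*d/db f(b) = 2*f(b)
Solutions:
 f(b) = C1*exp(2*li(b))


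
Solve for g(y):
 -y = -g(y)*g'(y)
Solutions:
 g(y) = -sqrt(C1 + y^2)
 g(y) = sqrt(C1 + y^2)


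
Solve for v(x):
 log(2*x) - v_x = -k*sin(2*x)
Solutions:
 v(x) = C1 - k*cos(2*x)/2 + x*log(x) - x + x*log(2)


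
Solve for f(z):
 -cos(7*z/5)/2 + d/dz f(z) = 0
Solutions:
 f(z) = C1 + 5*sin(7*z/5)/14


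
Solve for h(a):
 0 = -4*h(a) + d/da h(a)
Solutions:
 h(a) = C1*exp(4*a)


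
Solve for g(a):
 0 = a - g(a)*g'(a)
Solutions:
 g(a) = -sqrt(C1 + a^2)
 g(a) = sqrt(C1 + a^2)


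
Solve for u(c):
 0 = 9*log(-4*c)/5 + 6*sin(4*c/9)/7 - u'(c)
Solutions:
 u(c) = C1 + 9*c*log(-c)/5 - 9*c/5 + 18*c*log(2)/5 - 27*cos(4*c/9)/14


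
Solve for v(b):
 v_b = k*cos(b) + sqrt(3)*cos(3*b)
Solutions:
 v(b) = C1 + k*sin(b) + sqrt(3)*sin(3*b)/3


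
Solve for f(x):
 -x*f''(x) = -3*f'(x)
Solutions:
 f(x) = C1 + C2*x^4


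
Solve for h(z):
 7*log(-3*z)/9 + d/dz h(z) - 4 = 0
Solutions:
 h(z) = C1 - 7*z*log(-z)/9 + z*(43 - 7*log(3))/9


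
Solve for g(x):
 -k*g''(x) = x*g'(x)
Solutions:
 g(x) = C1 + C2*sqrt(k)*erf(sqrt(2)*x*sqrt(1/k)/2)


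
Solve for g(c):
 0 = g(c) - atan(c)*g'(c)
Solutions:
 g(c) = C1*exp(Integral(1/atan(c), c))


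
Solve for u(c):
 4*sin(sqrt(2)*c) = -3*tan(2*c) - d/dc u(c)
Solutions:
 u(c) = C1 + 3*log(cos(2*c))/2 + 2*sqrt(2)*cos(sqrt(2)*c)


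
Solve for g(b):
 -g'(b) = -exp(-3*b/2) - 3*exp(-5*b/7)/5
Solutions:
 g(b) = C1 - 2*exp(-3*b/2)/3 - 21*exp(-5*b/7)/25


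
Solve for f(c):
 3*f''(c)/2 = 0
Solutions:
 f(c) = C1 + C2*c


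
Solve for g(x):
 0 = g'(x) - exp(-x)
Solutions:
 g(x) = C1 - exp(-x)


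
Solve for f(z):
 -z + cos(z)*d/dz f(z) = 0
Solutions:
 f(z) = C1 + Integral(z/cos(z), z)


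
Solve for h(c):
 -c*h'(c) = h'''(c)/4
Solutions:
 h(c) = C1 + Integral(C2*airyai(-2^(2/3)*c) + C3*airybi(-2^(2/3)*c), c)


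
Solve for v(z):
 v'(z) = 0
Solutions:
 v(z) = C1


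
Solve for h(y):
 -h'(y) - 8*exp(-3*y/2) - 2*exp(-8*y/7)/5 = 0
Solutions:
 h(y) = C1 + 16*exp(-3*y/2)/3 + 7*exp(-8*y/7)/20


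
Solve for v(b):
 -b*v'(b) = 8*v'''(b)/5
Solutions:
 v(b) = C1 + Integral(C2*airyai(-5^(1/3)*b/2) + C3*airybi(-5^(1/3)*b/2), b)


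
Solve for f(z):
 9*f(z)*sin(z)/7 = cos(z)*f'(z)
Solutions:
 f(z) = C1/cos(z)^(9/7)


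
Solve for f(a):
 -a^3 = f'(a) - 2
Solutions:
 f(a) = C1 - a^4/4 + 2*a


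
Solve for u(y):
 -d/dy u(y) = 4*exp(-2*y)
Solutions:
 u(y) = C1 + 2*exp(-2*y)


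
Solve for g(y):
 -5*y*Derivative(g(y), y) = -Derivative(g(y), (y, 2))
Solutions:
 g(y) = C1 + C2*erfi(sqrt(10)*y/2)


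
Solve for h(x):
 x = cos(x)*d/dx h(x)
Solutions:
 h(x) = C1 + Integral(x/cos(x), x)


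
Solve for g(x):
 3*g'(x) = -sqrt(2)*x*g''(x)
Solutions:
 g(x) = C1 + C2*x^(1 - 3*sqrt(2)/2)


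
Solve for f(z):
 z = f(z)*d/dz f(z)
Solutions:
 f(z) = -sqrt(C1 + z^2)
 f(z) = sqrt(C1 + z^2)


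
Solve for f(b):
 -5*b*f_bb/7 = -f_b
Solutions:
 f(b) = C1 + C2*b^(12/5)


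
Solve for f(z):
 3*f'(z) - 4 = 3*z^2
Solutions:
 f(z) = C1 + z^3/3 + 4*z/3


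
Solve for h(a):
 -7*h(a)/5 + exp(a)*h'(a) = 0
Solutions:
 h(a) = C1*exp(-7*exp(-a)/5)


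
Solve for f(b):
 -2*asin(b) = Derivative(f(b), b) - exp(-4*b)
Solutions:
 f(b) = C1 - 2*b*asin(b) - 2*sqrt(1 - b^2) - exp(-4*b)/4


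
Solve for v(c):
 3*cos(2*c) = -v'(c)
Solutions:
 v(c) = C1 - 3*sin(2*c)/2


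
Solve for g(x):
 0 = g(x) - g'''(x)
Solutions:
 g(x) = C3*exp(x) + (C1*sin(sqrt(3)*x/2) + C2*cos(sqrt(3)*x/2))*exp(-x/2)


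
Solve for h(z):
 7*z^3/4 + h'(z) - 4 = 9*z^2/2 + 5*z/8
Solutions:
 h(z) = C1 - 7*z^4/16 + 3*z^3/2 + 5*z^2/16 + 4*z


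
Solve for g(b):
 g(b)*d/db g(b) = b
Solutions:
 g(b) = -sqrt(C1 + b^2)
 g(b) = sqrt(C1 + b^2)


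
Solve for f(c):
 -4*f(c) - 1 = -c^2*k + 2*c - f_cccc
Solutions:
 f(c) = C1*exp(-sqrt(2)*c) + C2*exp(sqrt(2)*c) + C3*sin(sqrt(2)*c) + C4*cos(sqrt(2)*c) + c^2*k/4 - c/2 - 1/4


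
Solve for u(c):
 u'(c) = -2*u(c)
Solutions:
 u(c) = C1*exp(-2*c)


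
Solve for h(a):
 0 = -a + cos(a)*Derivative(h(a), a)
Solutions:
 h(a) = C1 + Integral(a/cos(a), a)


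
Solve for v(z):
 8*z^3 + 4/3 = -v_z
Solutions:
 v(z) = C1 - 2*z^4 - 4*z/3


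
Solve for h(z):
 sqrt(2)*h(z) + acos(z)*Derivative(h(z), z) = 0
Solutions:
 h(z) = C1*exp(-sqrt(2)*Integral(1/acos(z), z))


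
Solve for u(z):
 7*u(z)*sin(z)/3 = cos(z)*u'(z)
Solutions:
 u(z) = C1/cos(z)^(7/3)


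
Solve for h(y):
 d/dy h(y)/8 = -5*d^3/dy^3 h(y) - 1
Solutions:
 h(y) = C1 + C2*sin(sqrt(10)*y/20) + C3*cos(sqrt(10)*y/20) - 8*y


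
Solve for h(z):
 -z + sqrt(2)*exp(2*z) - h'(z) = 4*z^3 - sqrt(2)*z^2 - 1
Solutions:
 h(z) = C1 - z^4 + sqrt(2)*z^3/3 - z^2/2 + z + sqrt(2)*exp(2*z)/2


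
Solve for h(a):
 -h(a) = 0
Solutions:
 h(a) = 0


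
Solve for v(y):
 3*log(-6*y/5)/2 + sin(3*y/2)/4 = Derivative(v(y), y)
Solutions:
 v(y) = C1 + 3*y*log(-y)/2 - 2*y*log(5) - 3*y/2 + y*log(30)/2 + y*log(6) - cos(3*y/2)/6


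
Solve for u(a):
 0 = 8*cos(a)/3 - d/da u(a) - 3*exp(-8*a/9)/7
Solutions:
 u(a) = C1 + 8*sin(a)/3 + 27*exp(-8*a/9)/56


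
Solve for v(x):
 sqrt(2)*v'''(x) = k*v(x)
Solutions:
 v(x) = C1*exp(2^(5/6)*k^(1/3)*x/2) + C2*exp(2^(5/6)*k^(1/3)*x*(-1 + sqrt(3)*I)/4) + C3*exp(-2^(5/6)*k^(1/3)*x*(1 + sqrt(3)*I)/4)


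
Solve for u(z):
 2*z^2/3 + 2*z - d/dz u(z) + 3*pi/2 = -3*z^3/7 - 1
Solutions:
 u(z) = C1 + 3*z^4/28 + 2*z^3/9 + z^2 + z + 3*pi*z/2


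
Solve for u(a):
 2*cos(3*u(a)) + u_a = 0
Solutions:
 u(a) = -asin((C1 + exp(12*a))/(C1 - exp(12*a)))/3 + pi/3
 u(a) = asin((C1 + exp(12*a))/(C1 - exp(12*a)))/3


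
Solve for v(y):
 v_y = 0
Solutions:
 v(y) = C1


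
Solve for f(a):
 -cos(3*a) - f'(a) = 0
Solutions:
 f(a) = C1 - sin(3*a)/3


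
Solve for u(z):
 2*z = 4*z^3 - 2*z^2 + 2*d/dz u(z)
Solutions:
 u(z) = C1 - z^4/2 + z^3/3 + z^2/2


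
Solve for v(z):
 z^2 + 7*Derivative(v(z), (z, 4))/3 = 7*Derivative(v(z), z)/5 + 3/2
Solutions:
 v(z) = C1 + C4*exp(3^(1/3)*5^(2/3)*z/5) + 5*z^3/21 - 15*z/14 + (C2*sin(3^(5/6)*5^(2/3)*z/10) + C3*cos(3^(5/6)*5^(2/3)*z/10))*exp(-3^(1/3)*5^(2/3)*z/10)


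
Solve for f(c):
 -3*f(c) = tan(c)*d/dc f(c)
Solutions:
 f(c) = C1/sin(c)^3


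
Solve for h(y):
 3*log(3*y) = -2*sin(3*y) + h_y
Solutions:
 h(y) = C1 + 3*y*log(y) - 3*y + 3*y*log(3) - 2*cos(3*y)/3


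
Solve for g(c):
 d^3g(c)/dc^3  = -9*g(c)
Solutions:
 g(c) = C3*exp(-3^(2/3)*c) + (C1*sin(3*3^(1/6)*c/2) + C2*cos(3*3^(1/6)*c/2))*exp(3^(2/3)*c/2)


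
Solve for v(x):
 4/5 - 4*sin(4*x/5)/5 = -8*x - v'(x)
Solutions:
 v(x) = C1 - 4*x^2 - 4*x/5 - cos(4*x/5)


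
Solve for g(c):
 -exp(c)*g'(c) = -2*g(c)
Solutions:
 g(c) = C1*exp(-2*exp(-c))


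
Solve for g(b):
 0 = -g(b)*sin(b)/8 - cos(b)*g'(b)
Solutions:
 g(b) = C1*cos(b)^(1/8)


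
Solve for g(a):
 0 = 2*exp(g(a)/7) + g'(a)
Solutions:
 g(a) = 7*log(1/(C1 + 2*a)) + 7*log(7)


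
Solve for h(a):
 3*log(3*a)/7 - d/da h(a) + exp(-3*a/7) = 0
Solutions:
 h(a) = C1 + 3*a*log(a)/7 + 3*a*(-1 + log(3))/7 - 7*exp(-3*a/7)/3


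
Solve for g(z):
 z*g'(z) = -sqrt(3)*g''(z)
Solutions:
 g(z) = C1 + C2*erf(sqrt(2)*3^(3/4)*z/6)


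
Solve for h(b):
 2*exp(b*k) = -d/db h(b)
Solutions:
 h(b) = C1 - 2*exp(b*k)/k


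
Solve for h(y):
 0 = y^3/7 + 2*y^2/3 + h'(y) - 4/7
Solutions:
 h(y) = C1 - y^4/28 - 2*y^3/9 + 4*y/7


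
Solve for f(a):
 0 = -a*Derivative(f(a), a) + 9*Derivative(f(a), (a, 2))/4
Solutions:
 f(a) = C1 + C2*erfi(sqrt(2)*a/3)


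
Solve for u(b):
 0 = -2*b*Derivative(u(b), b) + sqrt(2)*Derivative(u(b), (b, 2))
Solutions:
 u(b) = C1 + C2*erfi(2^(3/4)*b/2)


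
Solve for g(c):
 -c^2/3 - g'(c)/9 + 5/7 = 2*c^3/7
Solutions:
 g(c) = C1 - 9*c^4/14 - c^3 + 45*c/7


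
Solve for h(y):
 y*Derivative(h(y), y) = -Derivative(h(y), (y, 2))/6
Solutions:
 h(y) = C1 + C2*erf(sqrt(3)*y)


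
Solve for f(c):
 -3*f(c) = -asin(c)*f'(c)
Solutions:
 f(c) = C1*exp(3*Integral(1/asin(c), c))


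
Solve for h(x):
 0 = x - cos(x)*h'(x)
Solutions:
 h(x) = C1 + Integral(x/cos(x), x)


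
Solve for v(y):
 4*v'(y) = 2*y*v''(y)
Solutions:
 v(y) = C1 + C2*y^3


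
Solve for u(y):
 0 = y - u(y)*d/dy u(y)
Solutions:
 u(y) = -sqrt(C1 + y^2)
 u(y) = sqrt(C1 + y^2)


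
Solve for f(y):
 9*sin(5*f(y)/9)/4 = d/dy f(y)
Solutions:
 -9*y/4 + 9*log(cos(5*f(y)/9) - 1)/10 - 9*log(cos(5*f(y)/9) + 1)/10 = C1


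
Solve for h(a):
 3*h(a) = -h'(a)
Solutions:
 h(a) = C1*exp(-3*a)


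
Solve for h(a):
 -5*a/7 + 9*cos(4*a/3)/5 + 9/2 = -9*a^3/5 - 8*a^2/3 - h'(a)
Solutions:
 h(a) = C1 - 9*a^4/20 - 8*a^3/9 + 5*a^2/14 - 9*a/2 - 27*sin(4*a/3)/20


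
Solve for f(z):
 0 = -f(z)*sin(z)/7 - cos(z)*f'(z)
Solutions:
 f(z) = C1*cos(z)^(1/7)


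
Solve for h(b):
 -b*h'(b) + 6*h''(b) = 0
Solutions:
 h(b) = C1 + C2*erfi(sqrt(3)*b/6)


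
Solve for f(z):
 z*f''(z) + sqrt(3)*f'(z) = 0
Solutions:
 f(z) = C1 + C2*z^(1 - sqrt(3))


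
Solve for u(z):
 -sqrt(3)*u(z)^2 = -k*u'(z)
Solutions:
 u(z) = -k/(C1*k + sqrt(3)*z)


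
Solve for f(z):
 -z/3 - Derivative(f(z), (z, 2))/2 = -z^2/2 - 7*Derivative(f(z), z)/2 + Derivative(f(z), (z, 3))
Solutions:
 f(z) = C1 + C2*exp(z*(-1 + sqrt(57))/4) + C3*exp(-z*(1 + sqrt(57))/4) - z^3/21 + 4*z^2/147 - 76*z/1029


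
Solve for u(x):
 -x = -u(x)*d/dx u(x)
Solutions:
 u(x) = -sqrt(C1 + x^2)
 u(x) = sqrt(C1 + x^2)


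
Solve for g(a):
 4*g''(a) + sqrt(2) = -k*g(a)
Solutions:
 g(a) = C1*exp(-a*sqrt(-k)/2) + C2*exp(a*sqrt(-k)/2) - sqrt(2)/k


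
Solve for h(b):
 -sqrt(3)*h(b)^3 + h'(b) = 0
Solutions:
 h(b) = -sqrt(2)*sqrt(-1/(C1 + sqrt(3)*b))/2
 h(b) = sqrt(2)*sqrt(-1/(C1 + sqrt(3)*b))/2


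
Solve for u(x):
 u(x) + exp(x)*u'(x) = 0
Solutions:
 u(x) = C1*exp(exp(-x))


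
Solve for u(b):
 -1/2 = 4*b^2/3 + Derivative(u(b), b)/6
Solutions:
 u(b) = C1 - 8*b^3/3 - 3*b


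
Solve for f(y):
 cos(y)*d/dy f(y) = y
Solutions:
 f(y) = C1 + Integral(y/cos(y), y)


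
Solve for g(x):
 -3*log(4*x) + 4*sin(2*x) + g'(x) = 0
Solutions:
 g(x) = C1 + 3*x*log(x) - 3*x + 6*x*log(2) + 2*cos(2*x)


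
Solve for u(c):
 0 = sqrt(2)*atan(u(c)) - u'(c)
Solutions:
 Integral(1/atan(_y), (_y, u(c))) = C1 + sqrt(2)*c


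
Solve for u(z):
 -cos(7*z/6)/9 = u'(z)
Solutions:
 u(z) = C1 - 2*sin(7*z/6)/21


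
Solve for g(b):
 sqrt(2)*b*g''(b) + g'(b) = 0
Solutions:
 g(b) = C1 + C2*b^(1 - sqrt(2)/2)


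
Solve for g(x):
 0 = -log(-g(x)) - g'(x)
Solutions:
 -li(-g(x)) = C1 - x


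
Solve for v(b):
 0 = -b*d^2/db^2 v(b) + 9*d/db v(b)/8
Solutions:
 v(b) = C1 + C2*b^(17/8)


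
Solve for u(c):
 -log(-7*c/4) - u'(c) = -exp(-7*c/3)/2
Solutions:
 u(c) = C1 - c*log(-c) + c*(-log(7) + 1 + 2*log(2)) - 3*exp(-7*c/3)/14


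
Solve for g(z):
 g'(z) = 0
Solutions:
 g(z) = C1


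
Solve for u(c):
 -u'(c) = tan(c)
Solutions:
 u(c) = C1 + log(cos(c))


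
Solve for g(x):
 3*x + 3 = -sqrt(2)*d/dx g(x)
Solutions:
 g(x) = C1 - 3*sqrt(2)*x^2/4 - 3*sqrt(2)*x/2


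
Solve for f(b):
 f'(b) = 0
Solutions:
 f(b) = C1


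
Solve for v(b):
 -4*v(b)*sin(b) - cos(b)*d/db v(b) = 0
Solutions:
 v(b) = C1*cos(b)^4


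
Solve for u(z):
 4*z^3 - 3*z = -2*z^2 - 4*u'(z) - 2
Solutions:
 u(z) = C1 - z^4/4 - z^3/6 + 3*z^2/8 - z/2


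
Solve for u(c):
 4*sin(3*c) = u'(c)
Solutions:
 u(c) = C1 - 4*cos(3*c)/3


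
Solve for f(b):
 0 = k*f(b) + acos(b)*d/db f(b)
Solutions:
 f(b) = C1*exp(-k*Integral(1/acos(b), b))


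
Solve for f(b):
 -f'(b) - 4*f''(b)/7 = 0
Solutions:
 f(b) = C1 + C2*exp(-7*b/4)


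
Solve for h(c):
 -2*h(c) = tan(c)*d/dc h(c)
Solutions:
 h(c) = C1/sin(c)^2


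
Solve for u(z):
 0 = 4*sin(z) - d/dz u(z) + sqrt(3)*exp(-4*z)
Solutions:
 u(z) = C1 - 4*cos(z) - sqrt(3)*exp(-4*z)/4


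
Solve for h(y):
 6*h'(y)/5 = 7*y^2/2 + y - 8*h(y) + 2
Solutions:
 h(y) = C1*exp(-20*y/3) + 7*y^2/16 - y/160 + 803/3200


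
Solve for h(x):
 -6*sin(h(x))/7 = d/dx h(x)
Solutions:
 6*x/7 + log(cos(h(x)) - 1)/2 - log(cos(h(x)) + 1)/2 = C1


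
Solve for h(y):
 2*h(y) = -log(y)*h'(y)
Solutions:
 h(y) = C1*exp(-2*li(y))


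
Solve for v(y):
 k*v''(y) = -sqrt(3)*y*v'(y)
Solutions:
 v(y) = C1 + C2*sqrt(k)*erf(sqrt(2)*3^(1/4)*y*sqrt(1/k)/2)


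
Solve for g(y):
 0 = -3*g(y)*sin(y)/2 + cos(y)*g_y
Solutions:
 g(y) = C1/cos(y)^(3/2)


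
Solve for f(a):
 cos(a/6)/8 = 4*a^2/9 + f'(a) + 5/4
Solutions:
 f(a) = C1 - 4*a^3/27 - 5*a/4 + 3*sin(a/6)/4


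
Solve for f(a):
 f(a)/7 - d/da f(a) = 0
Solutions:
 f(a) = C1*exp(a/7)


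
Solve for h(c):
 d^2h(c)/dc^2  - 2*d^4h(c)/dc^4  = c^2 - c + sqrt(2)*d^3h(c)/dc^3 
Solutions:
 h(c) = C1 + C2*c + C3*exp(c*(-sqrt(2) + sqrt(10))/4) + C4*exp(-c*(sqrt(2) + sqrt(10))/4) + c^4/12 + c^3*(-1 + 2*sqrt(2))/6 + c^2*(4 - sqrt(2)/2)


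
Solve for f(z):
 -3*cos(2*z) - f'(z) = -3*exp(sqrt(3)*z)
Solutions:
 f(z) = C1 + sqrt(3)*exp(sqrt(3)*z) - 3*sin(2*z)/2


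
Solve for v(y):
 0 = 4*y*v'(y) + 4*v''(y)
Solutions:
 v(y) = C1 + C2*erf(sqrt(2)*y/2)


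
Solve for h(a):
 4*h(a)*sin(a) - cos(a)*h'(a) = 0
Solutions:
 h(a) = C1/cos(a)^4


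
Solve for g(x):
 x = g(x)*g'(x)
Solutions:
 g(x) = -sqrt(C1 + x^2)
 g(x) = sqrt(C1 + x^2)


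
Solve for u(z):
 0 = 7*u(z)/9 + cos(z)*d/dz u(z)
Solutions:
 u(z) = C1*(sin(z) - 1)^(7/18)/(sin(z) + 1)^(7/18)


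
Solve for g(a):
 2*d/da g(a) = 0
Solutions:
 g(a) = C1


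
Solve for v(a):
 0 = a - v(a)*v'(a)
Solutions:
 v(a) = -sqrt(C1 + a^2)
 v(a) = sqrt(C1 + a^2)


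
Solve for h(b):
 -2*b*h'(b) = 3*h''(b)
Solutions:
 h(b) = C1 + C2*erf(sqrt(3)*b/3)


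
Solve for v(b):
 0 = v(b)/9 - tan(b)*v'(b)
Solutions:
 v(b) = C1*sin(b)^(1/9)


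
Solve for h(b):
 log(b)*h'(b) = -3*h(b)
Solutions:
 h(b) = C1*exp(-3*li(b))


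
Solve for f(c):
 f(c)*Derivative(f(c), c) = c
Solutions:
 f(c) = -sqrt(C1 + c^2)
 f(c) = sqrt(C1 + c^2)


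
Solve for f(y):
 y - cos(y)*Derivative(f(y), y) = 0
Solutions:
 f(y) = C1 + Integral(y/cos(y), y)


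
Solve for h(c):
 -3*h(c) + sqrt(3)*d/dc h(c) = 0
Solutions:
 h(c) = C1*exp(sqrt(3)*c)


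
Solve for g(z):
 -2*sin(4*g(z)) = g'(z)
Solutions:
 g(z) = -acos((-C1 - exp(16*z))/(C1 - exp(16*z)))/4 + pi/2
 g(z) = acos((-C1 - exp(16*z))/(C1 - exp(16*z)))/4


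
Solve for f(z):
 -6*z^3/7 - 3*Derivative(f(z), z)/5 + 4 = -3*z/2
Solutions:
 f(z) = C1 - 5*z^4/14 + 5*z^2/4 + 20*z/3


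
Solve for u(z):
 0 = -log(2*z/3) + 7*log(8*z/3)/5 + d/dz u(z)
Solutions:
 u(z) = C1 - 2*z*log(z)/5 - 16*z*log(2)/5 + 2*z/5 + 2*z*log(3)/5


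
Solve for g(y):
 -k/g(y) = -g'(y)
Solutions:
 g(y) = -sqrt(C1 + 2*k*y)
 g(y) = sqrt(C1 + 2*k*y)


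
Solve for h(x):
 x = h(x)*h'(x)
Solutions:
 h(x) = -sqrt(C1 + x^2)
 h(x) = sqrt(C1 + x^2)


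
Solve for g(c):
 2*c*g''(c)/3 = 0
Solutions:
 g(c) = C1 + C2*c


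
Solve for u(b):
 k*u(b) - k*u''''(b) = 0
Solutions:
 u(b) = C1*exp(-b) + C2*exp(b) + C3*sin(b) + C4*cos(b)


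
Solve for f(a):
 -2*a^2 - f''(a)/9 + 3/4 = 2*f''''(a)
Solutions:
 f(a) = C1 + C2*a + C3*sin(sqrt(2)*a/6) + C4*cos(sqrt(2)*a/6) - 3*a^4/2 + 2619*a^2/8


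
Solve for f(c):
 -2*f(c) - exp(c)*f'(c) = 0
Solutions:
 f(c) = C1*exp(2*exp(-c))


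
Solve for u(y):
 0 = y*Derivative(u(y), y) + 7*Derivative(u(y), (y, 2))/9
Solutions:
 u(y) = C1 + C2*erf(3*sqrt(14)*y/14)


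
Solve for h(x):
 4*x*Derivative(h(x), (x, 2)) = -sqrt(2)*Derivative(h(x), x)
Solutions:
 h(x) = C1 + C2*x^(1 - sqrt(2)/4)


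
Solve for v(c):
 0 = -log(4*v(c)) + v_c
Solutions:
 -Integral(1/(log(_y) + 2*log(2)), (_y, v(c))) = C1 - c


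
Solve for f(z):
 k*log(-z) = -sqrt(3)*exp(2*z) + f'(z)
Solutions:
 f(z) = C1 + k*z*log(-z) - k*z + sqrt(3)*exp(2*z)/2


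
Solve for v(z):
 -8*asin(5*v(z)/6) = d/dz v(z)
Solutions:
 Integral(1/asin(5*_y/6), (_y, v(z))) = C1 - 8*z


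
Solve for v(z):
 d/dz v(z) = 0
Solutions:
 v(z) = C1


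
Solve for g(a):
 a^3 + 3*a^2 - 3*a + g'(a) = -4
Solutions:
 g(a) = C1 - a^4/4 - a^3 + 3*a^2/2 - 4*a


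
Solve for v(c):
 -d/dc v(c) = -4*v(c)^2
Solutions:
 v(c) = -1/(C1 + 4*c)


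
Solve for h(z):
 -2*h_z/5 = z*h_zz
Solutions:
 h(z) = C1 + C2*z^(3/5)


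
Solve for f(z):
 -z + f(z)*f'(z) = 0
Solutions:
 f(z) = -sqrt(C1 + z^2)
 f(z) = sqrt(C1 + z^2)


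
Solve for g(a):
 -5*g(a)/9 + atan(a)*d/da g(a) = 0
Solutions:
 g(a) = C1*exp(5*Integral(1/atan(a), a)/9)


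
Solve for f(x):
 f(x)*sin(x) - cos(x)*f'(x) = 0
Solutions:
 f(x) = C1/cos(x)


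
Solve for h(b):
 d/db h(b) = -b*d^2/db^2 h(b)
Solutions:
 h(b) = C1 + C2*log(b)


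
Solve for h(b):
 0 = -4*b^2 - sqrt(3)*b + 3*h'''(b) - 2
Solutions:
 h(b) = C1 + C2*b + C3*b^2 + b^5/45 + sqrt(3)*b^4/72 + b^3/9


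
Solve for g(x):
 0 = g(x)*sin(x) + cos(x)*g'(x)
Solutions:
 g(x) = C1*cos(x)


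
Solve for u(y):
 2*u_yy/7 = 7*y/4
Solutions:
 u(y) = C1 + C2*y + 49*y^3/48


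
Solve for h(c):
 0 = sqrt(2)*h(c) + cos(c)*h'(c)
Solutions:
 h(c) = C1*(sin(c) - 1)^(sqrt(2)/2)/(sin(c) + 1)^(sqrt(2)/2)


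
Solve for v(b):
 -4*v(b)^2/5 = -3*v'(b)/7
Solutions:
 v(b) = -15/(C1 + 28*b)


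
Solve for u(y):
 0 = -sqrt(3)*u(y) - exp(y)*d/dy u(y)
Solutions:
 u(y) = C1*exp(sqrt(3)*exp(-y))


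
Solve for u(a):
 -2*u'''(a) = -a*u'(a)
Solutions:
 u(a) = C1 + Integral(C2*airyai(2^(2/3)*a/2) + C3*airybi(2^(2/3)*a/2), a)


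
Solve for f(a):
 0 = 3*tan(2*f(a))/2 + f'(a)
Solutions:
 f(a) = -asin(C1*exp(-3*a))/2 + pi/2
 f(a) = asin(C1*exp(-3*a))/2


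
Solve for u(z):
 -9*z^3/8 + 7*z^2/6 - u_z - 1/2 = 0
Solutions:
 u(z) = C1 - 9*z^4/32 + 7*z^3/18 - z/2


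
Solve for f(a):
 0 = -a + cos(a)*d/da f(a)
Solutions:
 f(a) = C1 + Integral(a/cos(a), a)


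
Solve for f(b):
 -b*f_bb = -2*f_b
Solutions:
 f(b) = C1 + C2*b^3


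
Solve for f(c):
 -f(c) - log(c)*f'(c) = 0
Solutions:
 f(c) = C1*exp(-li(c))


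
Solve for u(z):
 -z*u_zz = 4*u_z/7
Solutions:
 u(z) = C1 + C2*z^(3/7)


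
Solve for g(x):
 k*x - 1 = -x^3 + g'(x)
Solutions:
 g(x) = C1 + k*x^2/2 + x^4/4 - x


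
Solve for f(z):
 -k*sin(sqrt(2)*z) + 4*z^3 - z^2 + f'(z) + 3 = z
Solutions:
 f(z) = C1 - sqrt(2)*k*cos(sqrt(2)*z)/2 - z^4 + z^3/3 + z^2/2 - 3*z


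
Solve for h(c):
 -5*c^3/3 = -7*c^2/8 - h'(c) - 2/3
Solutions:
 h(c) = C1 + 5*c^4/12 - 7*c^3/24 - 2*c/3


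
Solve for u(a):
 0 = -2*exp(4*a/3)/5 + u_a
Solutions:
 u(a) = C1 + 3*exp(4*a/3)/10


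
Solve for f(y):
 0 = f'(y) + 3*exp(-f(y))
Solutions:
 f(y) = log(C1 - 3*y)


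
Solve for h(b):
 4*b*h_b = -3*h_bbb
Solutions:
 h(b) = C1 + Integral(C2*airyai(-6^(2/3)*b/3) + C3*airybi(-6^(2/3)*b/3), b)


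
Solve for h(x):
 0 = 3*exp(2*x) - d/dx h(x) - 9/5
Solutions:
 h(x) = C1 - 9*x/5 + 3*exp(2*x)/2


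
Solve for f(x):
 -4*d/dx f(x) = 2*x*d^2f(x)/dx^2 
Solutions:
 f(x) = C1 + C2/x


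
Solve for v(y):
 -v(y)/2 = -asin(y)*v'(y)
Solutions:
 v(y) = C1*exp(Integral(1/asin(y), y)/2)


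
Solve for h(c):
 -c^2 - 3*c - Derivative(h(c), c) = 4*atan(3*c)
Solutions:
 h(c) = C1 - c^3/3 - 3*c^2/2 - 4*c*atan(3*c) + 2*log(9*c^2 + 1)/3


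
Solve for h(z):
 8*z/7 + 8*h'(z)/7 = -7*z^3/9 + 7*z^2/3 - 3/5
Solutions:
 h(z) = C1 - 49*z^4/288 + 49*z^3/72 - z^2/2 - 21*z/40
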